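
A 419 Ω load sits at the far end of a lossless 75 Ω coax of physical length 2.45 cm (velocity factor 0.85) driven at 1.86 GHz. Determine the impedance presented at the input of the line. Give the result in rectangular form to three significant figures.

λ = v/f = 0.85·c / 1.86 GHz = 0.137 m
βl = 2π·l/λ = 2π × 0.179 = 64.3°
tan(βl) = tan(64.3°) = 2.08
Z_in = Z_0·(Z_L + jZ_0·tanβl)/(Z_0 + jZ_L·tanβl)
     = 75·(419 + j156)/(75 + j872)

Z_in ≈ 16.4 − j34.6 Ω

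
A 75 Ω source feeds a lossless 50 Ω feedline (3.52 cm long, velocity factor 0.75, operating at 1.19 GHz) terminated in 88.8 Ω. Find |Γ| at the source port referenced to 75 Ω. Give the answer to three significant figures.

|Γ| ≈ 0.426

λ = v/f = 0.75·c / 1.19 GHz = 0.189 m
βl = 2π·l/λ = 2π × 0.186 = 67°
tan(βl) = 2.36
Z_in = Z_0·(Z_L + jZ_0·tanβl)/(Z_0 + jZ_L·tanβl) = 31.4 − j13.7 Ω
Γ_s = (Z_in − Z_s)/(Z_in + Z_s) = (-43.6 − j13.7)/(106 − j13.7), |Γ_s| = 0.426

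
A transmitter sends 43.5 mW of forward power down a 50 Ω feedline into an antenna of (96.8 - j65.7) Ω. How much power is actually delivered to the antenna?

P_delivered ≈ 32.6 mW

|Γ| = |(46.8 − j65.7)/(146.8 − j65.7)| = 0.502
|Γ|² = 0.252
P_refl = |Γ|²·P_inc = 10.9 mW, P_del = (1 − |Γ|²)·P_inc = 32.6 mW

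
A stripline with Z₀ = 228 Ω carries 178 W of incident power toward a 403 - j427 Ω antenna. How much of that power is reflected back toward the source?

P_reflected ≈ 65.3 W

|Γ| = |(175 − j427)/(631 − j427)| = 0.606
|Γ|² = 0.367
P_refl = |Γ|²·P_inc = 65.3 W, P_del = (1 − |Γ|²)·P_inc = 113 W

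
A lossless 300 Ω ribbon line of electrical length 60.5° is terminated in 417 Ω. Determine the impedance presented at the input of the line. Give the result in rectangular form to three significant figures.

tan(βl) = tan(60.5°) = 1.77
Z_in = Z_0·(Z_L + jZ_0·tanβl)/(Z_0 + jZ_L·tanβl)
     = 300·(417 + j530)/(300 + j737)

Z_in ≈ 244 − j70.2 Ω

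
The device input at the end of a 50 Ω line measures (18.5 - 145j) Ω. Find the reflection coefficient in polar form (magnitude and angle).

Γ = (Z_L − Z_0)/(Z_L + Z_0) = (-31.5 − j145)/(68.5 − j145)
|Γ| = 148/160 = 0.925

Γ ≈ 0.925 ∠ -37.5°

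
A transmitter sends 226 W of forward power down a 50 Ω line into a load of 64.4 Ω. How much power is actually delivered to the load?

Γ = (64.4 − 50)/(64.4 + 50) = 0.126
|Γ|² = 0.0158
P_refl = |Γ|²·P_inc = 3.58 W, P_del = (1 − |Γ|²)·P_inc = 222 W

P_delivered ≈ 222 W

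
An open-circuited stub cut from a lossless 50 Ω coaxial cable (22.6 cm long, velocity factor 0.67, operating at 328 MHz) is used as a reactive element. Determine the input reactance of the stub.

X_in ≈ 46.2 Ω (inductive)

λ = v/f = 0.67·c / 328 MHz = 0.613 m
βl = 2π·l/λ = 2π × 0.369 = 133°
tan(βl) = -1.08
For an open-circuited stub, Z_in = −jZ_0·cot(βl) = −jZ_0/tan(βl)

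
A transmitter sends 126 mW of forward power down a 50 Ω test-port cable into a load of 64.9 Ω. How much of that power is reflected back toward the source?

P_reflected ≈ 2.12 mW

Γ = (64.9 − 50)/(64.9 + 50) = 0.13
|Γ|² = 0.0168
P_refl = |Γ|²·P_inc = 2.12 mW, P_del = (1 − |Γ|²)·P_inc = 124 mW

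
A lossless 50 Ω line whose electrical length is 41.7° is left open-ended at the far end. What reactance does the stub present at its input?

tan(βl) = 0.891
For an open-ended stub, Z_in = −jZ_0·cot(βl) = −jZ_0/tan(βl)

X_in ≈ -56.1 Ω (capacitive)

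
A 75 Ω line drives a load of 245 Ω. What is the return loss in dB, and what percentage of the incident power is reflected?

RL ≈ 5.49 dB; 28.2% of incident power reflected

Γ = (245 − 75)/(245 + 75) = 0.531
RL = −20·log₁₀(0.531) = 5.49 dB
P_refl/P_inc = |Γ|² = 0.282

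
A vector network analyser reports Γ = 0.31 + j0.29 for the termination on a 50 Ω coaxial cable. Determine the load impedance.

Z_L = Z_0·(1 + Γ)/(1 − Γ) = 50·(1.31 + j0.29)/(0.69 − j0.29)

Z_L ≈ 73.2 + j51.8 Ω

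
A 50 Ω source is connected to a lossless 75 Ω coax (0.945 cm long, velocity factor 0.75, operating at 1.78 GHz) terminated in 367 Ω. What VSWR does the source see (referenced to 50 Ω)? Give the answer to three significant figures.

VSWR ≈ 6.52

λ = v/f = 0.75·c / 1.78 GHz = 0.126 m
βl = 2π·l/λ = 2π × 0.0748 = 26.9°
tan(βl) = 0.508
Z_in = Z_0·(Z_L + jZ_0·tanβl)/(Z_0 + jZ_L·tanβl) = 64.4 − j122 Ω
Γ_s = (Z_in − Z_s)/(Z_in + Z_s) = (14.4 − j122)/(114 − j122), |Γ_s| = 0.734
VSWR = (1 + |Γ_s|)/(1 − |Γ_s|)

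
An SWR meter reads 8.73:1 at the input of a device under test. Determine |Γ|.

|Γ| ≈ 0.794

|Γ| = (S − 1)/(S + 1) = (8.73 − 1)/(8.73 + 1) = 7.73/9.73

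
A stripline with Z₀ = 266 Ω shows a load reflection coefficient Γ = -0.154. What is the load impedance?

Z_L = Z_0·(1 + Γ)/(1 − Γ) = 266·(0.846)/(1.15)

Z_L ≈ 195 Ω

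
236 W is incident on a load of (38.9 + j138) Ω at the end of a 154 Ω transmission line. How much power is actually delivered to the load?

P_delivered ≈ 101 W

|Γ| = |(-115.1 + j138)/(192.9 + j138)| = 0.758
|Γ|² = 0.574
P_refl = |Γ|²·P_inc = 135 W, P_del = (1 − |Γ|²)·P_inc = 101 W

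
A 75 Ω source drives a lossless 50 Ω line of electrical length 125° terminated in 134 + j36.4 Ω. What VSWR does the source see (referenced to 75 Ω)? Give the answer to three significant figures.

VSWR ≈ 3.83

tan(βl) = -1.43
Z_in = Z_0·(Z_L + jZ_0·tanβl)/(Z_0 + jZ_L·tanβl) = 21.7 + j23.5 Ω
Γ_s = (Z_in − Z_s)/(Z_in + Z_s) = (-53.3 + j23.5)/(96.7 + j23.5), |Γ_s| = 0.586
VSWR = (1 + |Γ_s|)/(1 − |Γ_s|)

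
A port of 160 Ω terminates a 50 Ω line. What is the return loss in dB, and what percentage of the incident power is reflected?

RL ≈ 5.62 dB; 27.4% of incident power reflected

Γ = (160 − 50)/(160 + 50) = 0.524
RL = −20·log₁₀(0.524) = 5.62 dB
P_refl/P_inc = |Γ|² = 0.274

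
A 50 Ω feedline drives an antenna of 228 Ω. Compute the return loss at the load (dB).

RL ≈ 3.87 dB

Γ = (228 − 50)/(228 + 50) = 0.64
RL = −20·log₁₀|Γ| = −20·log₁₀(0.64)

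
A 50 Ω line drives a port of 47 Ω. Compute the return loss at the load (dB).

RL ≈ 30.2 dB

Γ = (47 − 50)/(47 + 50) = -0.0309
RL = −20·log₁₀|Γ| = −20·log₁₀(0.0309)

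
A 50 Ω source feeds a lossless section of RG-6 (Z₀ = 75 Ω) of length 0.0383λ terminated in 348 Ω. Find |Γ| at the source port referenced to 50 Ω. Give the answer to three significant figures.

βl = 2π × 0.0383 = 13.8°
tan(βl) = 0.245
Z_in = Z_0·(Z_L + jZ_0·tanβl)/(Z_0 + jZ_L·tanβl) = 161 − j165 Ω
Γ_s = (Z_in − Z_s)/(Z_in + Z_s) = (111 − j165)/(211 − j165), |Γ_s| = 0.742

|Γ| ≈ 0.742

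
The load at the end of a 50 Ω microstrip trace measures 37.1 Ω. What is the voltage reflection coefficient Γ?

Γ = -0.148

Γ = (Z_L − Z_0)/(Z_L + Z_0) = (37.1 − 50)/(37.1 + 50) = -12.9/87.1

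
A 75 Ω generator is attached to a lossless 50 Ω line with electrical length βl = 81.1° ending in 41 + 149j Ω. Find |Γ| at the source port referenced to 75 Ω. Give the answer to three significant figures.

tan(βl) = 6.39
Z_in = Z_0·(Z_L + jZ_0·tanβl)/(Z_0 + jZ_L·tanβl) = 4.86 − j24.6 Ω
Γ_s = (Z_in − Z_s)/(Z_in + Z_s) = (-70.1 − j24.6)/(79.9 − j24.6), |Γ_s| = 0.889

|Γ| ≈ 0.889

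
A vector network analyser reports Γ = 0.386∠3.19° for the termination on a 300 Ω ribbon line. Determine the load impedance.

Z_L ≈ 675 + j34.1 Ω

Z_L = Z_0·(1 + Γ)/(1 − Γ) = 300·(1.39 + j0.0215)/(0.615 − j0.0215)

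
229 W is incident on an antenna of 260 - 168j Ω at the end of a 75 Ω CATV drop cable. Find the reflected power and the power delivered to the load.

|Γ| = |(185 − j168)/(335 − j168)| = 0.667
|Γ|² = 0.445
P_refl = |Γ|²·P_inc = 102 W, P_del = (1 − |Γ|²)·P_inc = 127 W

P_reflected ≈ 102 W; P_delivered ≈ 127 W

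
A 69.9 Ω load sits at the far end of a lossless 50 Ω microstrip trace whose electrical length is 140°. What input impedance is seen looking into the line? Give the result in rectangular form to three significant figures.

tan(βl) = tan(140°) = -0.839
Z_in = Z_0·(Z_L + jZ_0·tanβl)/(Z_0 + jZ_L·tanβl)
     = 50·(69.9 − j42)/(50 − j58.7)

Z_in ≈ 50.1 + j16.9 Ω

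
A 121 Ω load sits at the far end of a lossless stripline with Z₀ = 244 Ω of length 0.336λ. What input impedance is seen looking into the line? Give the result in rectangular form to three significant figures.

Z_in ≈ 272 − j182 Ω

βl = 2π × 0.336 = 121°
tan(βl) = tan(121°) = -1.67
Z_in = Z_0·(Z_L + jZ_0·tanβl)/(Z_0 + jZ_L·tanβl)
     = 244·(121 − j407)/(244 − j202)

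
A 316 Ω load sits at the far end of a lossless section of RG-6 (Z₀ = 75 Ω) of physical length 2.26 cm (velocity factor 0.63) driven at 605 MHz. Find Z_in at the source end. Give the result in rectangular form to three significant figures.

λ = v/f = 0.63·c / 605 MHz = 0.312 m
βl = 2π·l/λ = 2π × 0.0723 = 26°
tan(βl) = tan(26°) = 0.489
Z_in = Z_0·(Z_L + jZ_0·tanβl)/(Z_0 + jZ_L·tanβl)
     = 75·(316 + j36.7)/(75 + j154)

Z_in ≈ 74.7 − j117 Ω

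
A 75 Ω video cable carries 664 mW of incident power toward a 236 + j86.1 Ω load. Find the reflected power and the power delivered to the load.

|Γ| = |(161 + j86.1)/(311 + j86.1)| = 0.566
|Γ|² = 0.32
P_refl = |Γ|²·P_inc = 213 mW, P_del = (1 − |Γ|²)·P_inc = 451 mW

P_reflected ≈ 213 mW; P_delivered ≈ 451 mW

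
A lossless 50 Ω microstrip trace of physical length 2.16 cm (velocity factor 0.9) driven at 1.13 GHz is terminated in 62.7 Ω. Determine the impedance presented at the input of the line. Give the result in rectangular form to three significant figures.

Z_in ≈ 53.8 − j11.1 Ω

λ = v/f = 0.9·c / 1.13 GHz = 0.239 m
βl = 2π·l/λ = 2π × 0.0904 = 32.5°
tan(βl) = tan(32.5°) = 0.638
Z_in = Z_0·(Z_L + jZ_0·tanβl)/(Z_0 + jZ_L·tanβl)
     = 50·(62.7 + j31.9)/(50 + j40)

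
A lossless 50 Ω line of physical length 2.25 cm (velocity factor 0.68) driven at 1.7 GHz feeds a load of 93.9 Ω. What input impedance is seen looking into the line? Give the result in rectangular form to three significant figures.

λ = v/f = 0.68·c / 1.7 GHz = 0.12 m
βl = 2π·l/λ = 2π × 0.188 = 67.5°
tan(βl) = tan(67.5°) = 2.41
Z_in = Z_0·(Z_L + jZ_0·tanβl)/(Z_0 + jZ_L·tanβl)
     = 50·(93.9 + j121)/(50 + j227)

Z_in ≈ 29.7 − j14.2 Ω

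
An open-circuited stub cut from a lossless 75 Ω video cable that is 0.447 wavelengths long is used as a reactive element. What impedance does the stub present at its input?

Z_in ≈ +j217 Ω

βl = 2π × 0.447 = 161°
tan(βl) = -0.346
For an open-circuited stub, Z_in = −jZ_0·cot(βl) = −jZ_0/tan(βl)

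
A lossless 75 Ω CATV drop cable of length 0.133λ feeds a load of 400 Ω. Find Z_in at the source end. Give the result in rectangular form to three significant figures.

Z_in ≈ 24.8 − j63.6 Ω

βl = 2π × 0.133 = 47.9°
tan(βl) = tan(47.9°) = 1.11
Z_in = Z_0·(Z_L + jZ_0·tanβl)/(Z_0 + jZ_L·tanβl)
     = 75·(400 + j82.9)/(75 + j442)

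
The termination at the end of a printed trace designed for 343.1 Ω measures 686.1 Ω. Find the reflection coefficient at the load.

Γ = (Z_L − Z_0)/(Z_L + Z_0) = (686.1 − 343.1)/(686.1 + 343.1) = 343/1029

Γ = 0.333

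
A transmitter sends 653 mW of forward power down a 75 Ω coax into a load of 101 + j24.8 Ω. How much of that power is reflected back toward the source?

|Γ| = |(26 + j24.8)/(176 + j24.8)| = 0.202
|Γ|² = 0.0409
P_refl = |Γ|²·P_inc = 26.7 mW, P_del = (1 − |Γ|²)·P_inc = 626 mW

P_reflected ≈ 26.7 mW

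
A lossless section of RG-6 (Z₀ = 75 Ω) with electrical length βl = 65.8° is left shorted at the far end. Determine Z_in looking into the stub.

Z_in ≈ +j167 Ω

tan(βl) = 2.23
For a shorted stub, Z_in = jZ_0·tan(βl)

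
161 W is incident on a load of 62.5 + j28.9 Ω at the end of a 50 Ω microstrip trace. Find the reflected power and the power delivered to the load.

|Γ| = |(12.5 + j28.9)/(112.5 + j28.9)| = 0.271
|Γ|² = 0.0735
P_refl = |Γ|²·P_inc = 11.8 W, P_del = (1 − |Γ|²)·P_inc = 149 W

P_reflected ≈ 11.8 W; P_delivered ≈ 149 W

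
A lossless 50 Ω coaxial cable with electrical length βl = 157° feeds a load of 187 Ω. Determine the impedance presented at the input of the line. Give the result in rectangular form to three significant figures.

Z_in ≈ 62.7 + j78.3 Ω

tan(βl) = tan(157°) = -0.424
Z_in = Z_0·(Z_L + jZ_0·tanβl)/(Z_0 + jZ_L·tanβl)
     = 50·(187 − j21.2)/(50 − j79.4)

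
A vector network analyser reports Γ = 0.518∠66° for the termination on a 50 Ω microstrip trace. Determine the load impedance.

Z_L ≈ 43.2 + j55.9 Ω

Z_L = Z_0·(1 + Γ)/(1 − Γ) = 50·(1.21 + j0.473)/(0.789 − j0.473)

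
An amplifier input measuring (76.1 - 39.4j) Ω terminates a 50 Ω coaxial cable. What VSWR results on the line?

Γ = (Z_L − Z_0)/(Z_L + Z_0) = (26.1 − j39.4)/(126.1 − j39.4)
|Γ| = 47.3/132 = 0.358
VSWR = (1 + |Γ|)/(1 − |Γ|) = 1.36/0.642

VSWR ≈ 2.11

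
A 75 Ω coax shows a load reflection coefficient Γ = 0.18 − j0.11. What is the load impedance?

Z_L ≈ 105 − j24.1 Ω

Z_L = Z_0·(1 + Γ)/(1 − Γ) = 75·(1.18 − j0.11)/(0.82 + j0.11)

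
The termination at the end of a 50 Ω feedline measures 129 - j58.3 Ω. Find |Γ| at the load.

Γ = (Z_L − Z_0)/(Z_L + Z_0) = (79 − j58.3)/(179 − j58.3)
|Γ| = 98.2/188

|Γ| ≈ 0.522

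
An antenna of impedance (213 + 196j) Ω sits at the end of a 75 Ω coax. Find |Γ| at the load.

Γ = (Z_L − Z_0)/(Z_L + Z_0) = (138 + j196)/(288 + j196)
|Γ| = 240/348

|Γ| ≈ 0.688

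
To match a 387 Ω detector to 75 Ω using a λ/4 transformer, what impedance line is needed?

Z_qwt = √(Z_0·R_L) = √(75 × 387) = √29020

Z_qwt ≈ 170 Ω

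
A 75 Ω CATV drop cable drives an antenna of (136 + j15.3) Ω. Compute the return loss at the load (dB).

Γ = (61 + j15.3)/(211 + j15.3), |Γ| = 0.297
RL = −20·log₁₀|Γ| = −20·log₁₀(0.297)

RL ≈ 10.5 dB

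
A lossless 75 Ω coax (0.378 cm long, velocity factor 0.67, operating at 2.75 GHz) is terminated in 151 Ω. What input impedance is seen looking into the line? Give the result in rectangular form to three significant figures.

λ = v/f = 0.67·c / 2.75 GHz = 0.0731 m
βl = 2π·l/λ = 2π × 0.0517 = 18.6°
tan(βl) = tan(18.6°) = 0.337
Z_in = Z_0·(Z_L + jZ_0·tanβl)/(Z_0 + jZ_L·tanβl)
     = 75·(151 + j25.3)/(75 + j50.9)

Z_in ≈ 115 − j52.8 Ω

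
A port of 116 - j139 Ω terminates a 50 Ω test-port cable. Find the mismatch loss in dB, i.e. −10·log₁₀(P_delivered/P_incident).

Γ = (66 − j139)/(166 − j139), |Γ| = 0.711
|Γ|² = 0.505, so P_del/P_inc = 1 − |Γ|² = 0.495
ML = −10·log₁₀(1 − |Γ|²)

mismatch loss ≈ 3.05 dB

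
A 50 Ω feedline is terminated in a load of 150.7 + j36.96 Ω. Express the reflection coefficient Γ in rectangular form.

Γ ≈ 0.518 + j0.0887

Γ = (Z_L − Z_0)/(Z_L + Z_0) = (100.7 + j36.96)/(200.7 + j36.96)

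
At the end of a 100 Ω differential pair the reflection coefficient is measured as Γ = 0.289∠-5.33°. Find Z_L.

Z_L = Z_0·(1 + Γ)/(1 − Γ) = 100·(1.29 − j0.0268)/(0.712 + j0.0268)

Z_L ≈ 180 − j10.6 Ω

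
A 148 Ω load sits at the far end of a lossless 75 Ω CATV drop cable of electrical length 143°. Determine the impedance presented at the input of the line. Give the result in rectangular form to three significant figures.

tan(βl) = tan(143°) = -0.754
Z_in = Z_0·(Z_L + jZ_0·tanβl)/(Z_0 + jZ_L·tanβl)
     = 75·(148 − j56.5)/(75 − j112)

Z_in ≈ 72.3 + j50.9 Ω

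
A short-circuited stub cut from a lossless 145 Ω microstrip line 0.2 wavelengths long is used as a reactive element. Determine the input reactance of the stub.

βl = 2π × 0.2 = 72°
tan(βl) = 3.08
For a short-circuited stub, Z_in = jZ_0·tan(βl)

X_in ≈ 446 Ω (inductive)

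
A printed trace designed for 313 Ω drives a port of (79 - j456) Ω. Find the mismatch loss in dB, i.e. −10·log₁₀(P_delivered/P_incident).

mismatch loss ≈ 5.63 dB

Γ = (-234 − j456)/(392 − j456), |Γ| = 0.852
|Γ|² = 0.726, so P_del/P_inc = 1 − |Γ|² = 0.274
ML = −10·log₁₀(1 − |Γ|²)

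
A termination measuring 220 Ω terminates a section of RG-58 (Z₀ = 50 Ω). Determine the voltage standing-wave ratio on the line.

VSWR ≈ 4.4

Γ = (220 − 50)/(220 + 50) = 0.63
VSWR = (1 + 0.63)/(1 − 0.63)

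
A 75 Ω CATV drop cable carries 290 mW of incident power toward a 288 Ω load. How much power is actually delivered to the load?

Γ = (288 − 75)/(288 + 75) = 0.587
|Γ|² = 0.344
P_refl = |Γ|²·P_inc = 99.8 mW, P_del = (1 − |Γ|²)·P_inc = 190 mW

P_delivered ≈ 190 mW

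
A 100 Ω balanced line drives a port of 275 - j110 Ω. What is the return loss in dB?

RL ≈ 5.53 dB

Γ = (175 − j110)/(375 − j110), |Γ| = 0.529
RL = −20·log₁₀|Γ| = −20·log₁₀(0.529)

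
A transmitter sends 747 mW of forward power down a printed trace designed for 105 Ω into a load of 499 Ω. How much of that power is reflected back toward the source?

Γ = (499 − 105)/(499 + 105) = 0.652
|Γ|² = 0.426
P_refl = |Γ|²·P_inc = 318 mW, P_del = (1 − |Γ|²)·P_inc = 429 mW

P_reflected ≈ 318 mW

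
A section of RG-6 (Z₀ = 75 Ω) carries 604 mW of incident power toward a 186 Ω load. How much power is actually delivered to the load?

Γ = (186 − 75)/(186 + 75) = 0.425
|Γ|² = 0.181
P_refl = |Γ|²·P_inc = 109 mW, P_del = (1 − |Γ|²)·P_inc = 495 mW

P_delivered ≈ 495 mW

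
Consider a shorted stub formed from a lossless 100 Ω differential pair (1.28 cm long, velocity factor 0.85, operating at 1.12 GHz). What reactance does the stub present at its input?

X_in ≈ 36.9 Ω (inductive)

λ = v/f = 0.85·c / 1.12 GHz = 0.228 m
βl = 2π·l/λ = 2π × 0.0562 = 20.2°
tan(βl) = 0.369
For a shorted stub, Z_in = jZ_0·tan(βl)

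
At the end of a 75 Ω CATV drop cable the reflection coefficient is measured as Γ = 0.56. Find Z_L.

Z_L = Z_0·(1 + Γ)/(1 − Γ) = 75·(1.56)/(0.44)

Z_L ≈ 266 Ω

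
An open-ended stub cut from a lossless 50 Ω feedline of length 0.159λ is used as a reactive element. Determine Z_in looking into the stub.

βl = 2π × 0.159 = 57.2°
tan(βl) = 1.55
For an open-ended stub, Z_in = −jZ_0·cot(βl) = −jZ_0/tan(βl)

Z_in ≈ −j32.2 Ω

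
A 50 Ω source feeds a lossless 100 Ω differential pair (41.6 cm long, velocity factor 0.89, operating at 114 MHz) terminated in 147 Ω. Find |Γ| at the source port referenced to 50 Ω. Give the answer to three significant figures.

|Γ| ≈ 0.274

λ = v/f = 0.89·c / 114 MHz = 2.34 m
βl = 2π·l/λ = 2π × 0.178 = 63.9°
tan(βl) = 2.05
Z_in = Z_0·(Z_L + jZ_0·tanβl)/(Z_0 + jZ_L·tanβl) = 75.9 − j23.7 Ω
Γ_s = (Z_in − Z_s)/(Z_in + Z_s) = (25.9 − j23.7)/(126 − j23.7), |Γ_s| = 0.274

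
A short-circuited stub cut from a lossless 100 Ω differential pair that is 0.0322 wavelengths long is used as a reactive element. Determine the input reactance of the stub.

X_in ≈ 20.5 Ω (inductive)

βl = 2π × 0.0322 = 11.6°
tan(βl) = 0.205
For a short-circuited stub, Z_in = jZ_0·tan(βl)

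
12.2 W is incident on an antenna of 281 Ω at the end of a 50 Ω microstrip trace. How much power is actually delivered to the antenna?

Γ = (281 − 50)/(281 + 50) = 0.698
|Γ|² = 0.487
P_refl = |Γ|²·P_inc = 5.94 W, P_del = (1 − |Γ|²)·P_inc = 6.26 W

P_delivered ≈ 6.26 W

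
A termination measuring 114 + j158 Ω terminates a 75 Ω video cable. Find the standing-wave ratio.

Γ = (Z_L − Z_0)/(Z_L + Z_0) = (39 + j158)/(189 + j158)
|Γ| = 163/246 = 0.661
VSWR = (1 + |Γ|)/(1 − |Γ|) = 1.66/0.339

VSWR ≈ 4.89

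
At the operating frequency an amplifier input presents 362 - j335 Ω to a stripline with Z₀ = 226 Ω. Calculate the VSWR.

VSWR ≈ 3.29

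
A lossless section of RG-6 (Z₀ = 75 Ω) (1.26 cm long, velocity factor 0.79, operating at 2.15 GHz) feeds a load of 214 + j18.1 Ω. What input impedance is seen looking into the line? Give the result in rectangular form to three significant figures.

Z_in ≈ 55.2 − j68.4 Ω

λ = v/f = 0.79·c / 2.15 GHz = 0.11 m
βl = 2π·l/λ = 2π × 0.114 = 41.1°
tan(βl) = tan(41.1°) = 0.874
Z_in = Z_0·(Z_L + jZ_0·tanβl)/(Z_0 + jZ_L·tanβl)
     = 75·(214 + j83.6)/(59.2 + j187)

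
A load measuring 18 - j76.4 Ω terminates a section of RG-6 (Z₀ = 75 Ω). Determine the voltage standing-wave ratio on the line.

VSWR ≈ 8.61

Γ = (Z_L − Z_0)/(Z_L + Z_0) = (-57 − j76.4)/(93 − j76.4)
|Γ| = 95.3/120 = 0.792
VSWR = (1 + |Γ|)/(1 − |Γ|) = 1.79/0.208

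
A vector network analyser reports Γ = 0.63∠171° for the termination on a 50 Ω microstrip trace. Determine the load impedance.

Z_L ≈ 11.4 + j3.73 Ω

Z_L = Z_0·(1 + Γ)/(1 − Γ) = 50·(0.378 + j0.0986)/(1.62 − j0.0986)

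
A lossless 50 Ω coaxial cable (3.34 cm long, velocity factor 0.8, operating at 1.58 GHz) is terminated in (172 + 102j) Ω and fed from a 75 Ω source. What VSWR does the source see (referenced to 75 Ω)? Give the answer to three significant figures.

VSWR ≈ 6.71

λ = v/f = 0.8·c / 1.58 GHz = 0.152 m
βl = 2π·l/λ = 2π × 0.22 = 79.2°
tan(βl) = 5.22
Z_in = Z_0·(Z_L + jZ_0·tanβl)/(Z_0 + jZ_L·tanβl) = 11.7 − j15.9 Ω
Γ_s = (Z_in − Z_s)/(Z_in + Z_s) = (-63.3 − j15.9)/(86.7 − j15.9), |Γ_s| = 0.741
VSWR = (1 + |Γ_s|)/(1 − |Γ_s|)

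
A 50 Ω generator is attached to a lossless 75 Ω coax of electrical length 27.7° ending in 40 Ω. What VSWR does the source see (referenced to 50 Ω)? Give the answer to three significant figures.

VSWR ≈ 1.71

tan(βl) = 0.525
Z_in = Z_0·(Z_L + jZ_0·tanβl)/(Z_0 + jZ_L·tanβl) = 47.3 + j26.1 Ω
Γ_s = (Z_in − Z_s)/(Z_in + Z_s) = (-2.68 + j26.1)/(97.3 + j26.1), |Γ_s| = 0.261
VSWR = (1 + |Γ_s|)/(1 − |Γ_s|)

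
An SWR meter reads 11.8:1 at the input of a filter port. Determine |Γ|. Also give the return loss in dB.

|Γ| ≈ 0.844; return loss ≈ 1.48 dB

|Γ| = (S − 1)/(S + 1) = (11.8 − 1)/(11.8 + 1) = 10.8/12.8
RL = −20·log₁₀|Γ| = −20·log₁₀(0.844)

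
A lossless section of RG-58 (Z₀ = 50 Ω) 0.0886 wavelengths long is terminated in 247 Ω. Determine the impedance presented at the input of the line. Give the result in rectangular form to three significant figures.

Z_in ≈ 32.8 − j69.7 Ω

βl = 2π × 0.0886 = 31.9°
tan(βl) = tan(31.9°) = 0.622
Z_in = Z_0·(Z_L + jZ_0·tanβl)/(Z_0 + jZ_L·tanβl)
     = 50·(247 + j31.1)/(50 + j154)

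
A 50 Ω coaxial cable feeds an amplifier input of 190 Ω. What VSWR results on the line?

VSWR ≈ 3.8

For a purely resistive load, VSWR = R_L/Z_0 or Z_0/R_L (whichever > 1) = 190/50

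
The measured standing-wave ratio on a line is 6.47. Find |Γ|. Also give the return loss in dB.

|Γ| ≈ 0.732; return loss ≈ 2.71 dB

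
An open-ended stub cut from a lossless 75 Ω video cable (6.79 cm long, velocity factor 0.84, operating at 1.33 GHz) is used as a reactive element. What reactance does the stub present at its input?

X_in ≈ 60.8 Ω (inductive)

λ = v/f = 0.84·c / 1.33 GHz = 0.189 m
βl = 2π·l/λ = 2π × 0.358 = 129°
tan(βl) = -1.23
For an open-ended stub, Z_in = −jZ_0·cot(βl) = −jZ_0/tan(βl)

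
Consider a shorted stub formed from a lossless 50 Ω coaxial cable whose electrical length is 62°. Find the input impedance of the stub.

tan(βl) = 1.88
For a shorted stub, Z_in = jZ_0·tan(βl)

Z_in ≈ +j94 Ω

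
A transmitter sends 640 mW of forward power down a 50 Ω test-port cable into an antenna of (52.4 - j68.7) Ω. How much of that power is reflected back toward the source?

P_reflected ≈ 199 mW

|Γ| = |(2.4 − j68.7)/(102.4 − j68.7)| = 0.557
|Γ|² = 0.311
P_refl = |Γ|²·P_inc = 199 mW, P_del = (1 − |Γ|²)·P_inc = 441 mW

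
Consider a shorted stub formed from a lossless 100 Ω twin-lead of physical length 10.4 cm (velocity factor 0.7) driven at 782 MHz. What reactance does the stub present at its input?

X_in ≈ -85.7 Ω (capacitive)

λ = v/f = 0.7·c / 782 MHz = 0.269 m
βl = 2π·l/λ = 2π × 0.387 = 139°
tan(βl) = -0.857
For a shorted stub, Z_in = jZ_0·tan(βl)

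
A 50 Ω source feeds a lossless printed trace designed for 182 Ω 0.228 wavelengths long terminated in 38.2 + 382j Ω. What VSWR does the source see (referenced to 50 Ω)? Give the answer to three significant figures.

VSWR ≈ 33.4

βl = 2π × 0.228 = 82.1°
tan(βl) = 7.19
Z_in = Z_0·(Z_L + jZ_0·tanβl)/(Z_0 + jZ_L·tanβl) = 10 − j119 Ω
Γ_s = (Z_in − Z_s)/(Z_in + Z_s) = (-40 − j119)/(60 − j119), |Γ_s| = 0.942
VSWR = (1 + |Γ_s|)/(1 − |Γ_s|)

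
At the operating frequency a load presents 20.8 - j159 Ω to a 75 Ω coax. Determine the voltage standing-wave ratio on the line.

Γ = (Z_L − Z_0)/(Z_L + Z_0) = (-54.2 − j159)/(95.8 − j159)
|Γ| = 168/186 = 0.905
VSWR = (1 + |Γ|)/(1 − |Γ|) = 1.9/0.0951

VSWR ≈ 20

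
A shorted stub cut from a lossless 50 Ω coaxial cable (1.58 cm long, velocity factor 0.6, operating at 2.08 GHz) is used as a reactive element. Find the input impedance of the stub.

λ = v/f = 0.6·c / 2.08 GHz = 0.0865 m
βl = 2π·l/λ = 2π × 0.183 = 65.7°
tan(βl) = 2.22
For a shorted stub, Z_in = jZ_0·tan(βl)

Z_in ≈ +j111 Ω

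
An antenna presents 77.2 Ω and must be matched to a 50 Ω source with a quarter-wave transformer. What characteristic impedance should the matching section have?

Z_qwt ≈ 62.1 Ω

Z_qwt = √(Z_0·R_L) = √(50 × 77.2) = √3860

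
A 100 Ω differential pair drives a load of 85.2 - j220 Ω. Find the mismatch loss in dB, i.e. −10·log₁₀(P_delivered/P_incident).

Γ = (-14.8 − j220)/(185.2 − j220), |Γ| = 0.767
|Γ|² = 0.588, so P_del/P_inc = 1 − |Γ|² = 0.412
ML = −10·log₁₀(1 − |Γ|²)

mismatch loss ≈ 3.85 dB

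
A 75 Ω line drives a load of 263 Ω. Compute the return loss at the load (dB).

RL ≈ 5.1 dB

Γ = (263 − 75)/(263 + 75) = 0.556
RL = −20·log₁₀|Γ| = −20·log₁₀(0.556)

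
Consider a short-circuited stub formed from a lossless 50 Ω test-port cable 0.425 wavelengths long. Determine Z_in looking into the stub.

Z_in ≈ −j25.5 Ω

βl = 2π × 0.425 = 153°
tan(βl) = -0.51
For a short-circuited stub, Z_in = jZ_0·tan(βl)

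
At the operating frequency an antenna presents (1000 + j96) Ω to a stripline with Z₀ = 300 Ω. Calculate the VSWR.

Γ = (Z_L − Z_0)/(Z_L + Z_0) = (700 + j96)/(1300 + j96)
|Γ| = 707/1300 = 0.542
VSWR = (1 + |Γ|)/(1 − |Γ|) = 1.54/0.458

VSWR ≈ 3.37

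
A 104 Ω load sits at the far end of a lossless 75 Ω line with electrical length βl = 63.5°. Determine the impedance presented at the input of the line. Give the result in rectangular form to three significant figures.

tan(βl) = tan(63.5°) = 2.01
Z_in = Z_0·(Z_L + jZ_0·tanβl)/(Z_0 + jZ_L·tanβl)
     = 75·(104 + j150)/(75 + j209)

Z_in ≈ 59.8 − j15.9 Ω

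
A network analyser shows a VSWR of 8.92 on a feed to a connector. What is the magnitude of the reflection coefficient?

|Γ| ≈ 0.798

|Γ| = (S − 1)/(S + 1) = (8.92 − 1)/(8.92 + 1) = 7.92/9.92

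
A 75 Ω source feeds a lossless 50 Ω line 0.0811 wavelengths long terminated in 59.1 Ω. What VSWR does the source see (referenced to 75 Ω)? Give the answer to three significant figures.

βl = 2π × 0.0811 = 29.2°
tan(βl) = 0.559
Z_in = Z_0·(Z_L + jZ_0·tanβl)/(Z_0 + jZ_L·tanβl) = 54 − j7.73 Ω
Γ_s = (Z_in − Z_s)/(Z_in + Z_s) = (-21 − j7.73)/(129 − j7.73), |Γ_s| = 0.173
VSWR = (1 + |Γ_s|)/(1 − |Γ_s|)

VSWR ≈ 1.42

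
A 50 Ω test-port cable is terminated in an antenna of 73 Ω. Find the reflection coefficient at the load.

Γ = 0.187

Γ = (Z_L − Z_0)/(Z_L + Z_0) = (73 − 50)/(73 + 50) = 23/123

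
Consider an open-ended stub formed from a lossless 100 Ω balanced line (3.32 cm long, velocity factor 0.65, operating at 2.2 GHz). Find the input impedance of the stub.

Z_in ≈ +j99.5 Ω

λ = v/f = 0.65·c / 2.2 GHz = 0.0886 m
βl = 2π·l/λ = 2π × 0.375 = 135°
tan(βl) = -1.01
For an open-ended stub, Z_in = −jZ_0·cot(βl) = −jZ_0/tan(βl)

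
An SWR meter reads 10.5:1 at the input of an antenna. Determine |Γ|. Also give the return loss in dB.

|Γ| = (S − 1)/(S + 1) = (10.5 − 1)/(10.5 + 1) = 9.5/11.5
RL = −20·log₁₀|Γ| = −20·log₁₀(0.826)

|Γ| ≈ 0.826; return loss ≈ 1.66 dB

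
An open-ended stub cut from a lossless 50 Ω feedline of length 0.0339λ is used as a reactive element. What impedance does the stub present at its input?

Z_in ≈ −j231 Ω

βl = 2π × 0.0339 = 12.2°
tan(βl) = 0.216
For an open-ended stub, Z_in = −jZ_0·cot(βl) = −jZ_0/tan(βl)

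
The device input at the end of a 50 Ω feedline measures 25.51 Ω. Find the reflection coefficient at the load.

Γ = (Z_L − Z_0)/(Z_L + Z_0) = (25.51 − 50)/(25.51 + 50) = -24.49/75.51

Γ = -0.324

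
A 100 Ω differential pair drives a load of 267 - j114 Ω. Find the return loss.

RL ≈ 5.58 dB

Γ = (167 − j114)/(367 − j114), |Γ| = 0.526
RL = −20·log₁₀|Γ| = −20·log₁₀(0.526)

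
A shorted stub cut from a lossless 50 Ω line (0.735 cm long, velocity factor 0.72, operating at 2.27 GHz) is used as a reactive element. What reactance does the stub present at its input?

X_in ≈ 26.4 Ω (inductive)

λ = v/f = 0.72·c / 2.27 GHz = 0.0952 m
βl = 2π·l/λ = 2π × 0.0772 = 27.8°
tan(βl) = 0.527
For a shorted stub, Z_in = jZ_0·tan(βl)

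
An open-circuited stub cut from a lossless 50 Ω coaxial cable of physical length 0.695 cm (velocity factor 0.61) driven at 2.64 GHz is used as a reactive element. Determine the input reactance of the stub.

λ = v/f = 0.61·c / 2.64 GHz = 0.0693 m
βl = 2π·l/λ = 2π × 0.1 = 36.1°
tan(βl) = 0.729
For an open-circuited stub, Z_in = −jZ_0·cot(βl) = −jZ_0/tan(βl)

X_in ≈ -68.6 Ω (capacitive)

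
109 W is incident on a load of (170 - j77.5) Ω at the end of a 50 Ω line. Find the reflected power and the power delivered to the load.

|Γ| = |(120 − j77.5)/(220 − j77.5)| = 0.612
|Γ|² = 0.375
P_refl = |Γ|²·P_inc = 40.9 W, P_del = (1 − |Γ|²)·P_inc = 68.1 W

P_reflected ≈ 40.9 W; P_delivered ≈ 68.1 W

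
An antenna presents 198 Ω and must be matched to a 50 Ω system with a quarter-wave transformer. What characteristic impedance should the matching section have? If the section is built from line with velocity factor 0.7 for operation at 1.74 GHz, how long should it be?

Z_qwt = √(Z_0·R_L) = √(50 × 198) = √9900
λ = 0.7·c/f = 0.121 m, so l = λ/4 = 0.0302 m

Z_qwt ≈ 99.5 Ω; length ≈ 3.02 cm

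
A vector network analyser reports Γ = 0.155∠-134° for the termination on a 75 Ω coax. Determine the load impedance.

Z_L = Z_0·(1 + Γ)/(1 − Γ) = 75·(0.892 − j0.111)/(1.11 + j0.111)

Z_L ≈ 59.1 − j13.5 Ω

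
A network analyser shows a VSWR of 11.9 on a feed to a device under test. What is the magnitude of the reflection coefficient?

|Γ| ≈ 0.845

|Γ| = (S − 1)/(S + 1) = (11.9 − 1)/(11.9 + 1) = 10.9/12.9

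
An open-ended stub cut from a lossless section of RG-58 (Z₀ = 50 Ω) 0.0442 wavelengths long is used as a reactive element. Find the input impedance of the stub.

Z_in ≈ −j175 Ω

βl = 2π × 0.0442 = 15.9°
tan(βl) = 0.285
For an open-ended stub, Z_in = −jZ_0·cot(βl) = −jZ_0/tan(βl)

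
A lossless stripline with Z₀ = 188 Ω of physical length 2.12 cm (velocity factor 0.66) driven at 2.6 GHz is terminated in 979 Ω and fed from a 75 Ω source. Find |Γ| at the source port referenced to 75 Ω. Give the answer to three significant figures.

λ = v/f = 0.66·c / 2.6 GHz = 0.0762 m
βl = 2π·l/λ = 2π × 0.278 = 100°
tan(βl) = -5.55
Z_in = Z_0·(Z_L + jZ_0·tanβl)/(Z_0 + jZ_L·tanβl) = 37.2 + j32.6 Ω
Γ_s = (Z_in − Z_s)/(Z_in + Z_s) = (-37.8 + j32.6)/(112 + j32.6), |Γ_s| = 0.427

|Γ| ≈ 0.427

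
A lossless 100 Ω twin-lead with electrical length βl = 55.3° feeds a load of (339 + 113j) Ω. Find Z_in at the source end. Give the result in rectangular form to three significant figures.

Z_in ≈ 42.9 − j74.8 Ω

tan(βl) = tan(55.3°) = 1.44
Z_in = Z_0·(Z_L + jZ_0·tanβl)/(Z_0 + jZ_L·tanβl)
     = 100·(339 + j257)/(-63.2 + j490)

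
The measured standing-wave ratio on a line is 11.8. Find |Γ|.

|Γ| = (S − 1)/(S + 1) = (11.8 − 1)/(11.8 + 1) = 10.8/12.8

|Γ| ≈ 0.844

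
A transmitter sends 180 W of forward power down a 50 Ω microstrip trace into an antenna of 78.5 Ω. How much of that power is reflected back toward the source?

P_reflected ≈ 8.85 W

Γ = (78.5 − 50)/(78.5 + 50) = 0.222
|Γ|² = 0.0492
P_refl = |Γ|²·P_inc = 8.85 W, P_del = (1 − |Γ|²)·P_inc = 171 W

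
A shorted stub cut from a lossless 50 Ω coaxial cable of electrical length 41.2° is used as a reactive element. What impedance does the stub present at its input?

Z_in ≈ +j43.8 Ω

tan(βl) = 0.875
For a shorted stub, Z_in = jZ_0·tan(βl)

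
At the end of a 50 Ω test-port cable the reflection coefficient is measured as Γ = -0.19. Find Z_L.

Z_L ≈ 34 Ω

Z_L = Z_0·(1 + Γ)/(1 − Γ) = 50·(0.81)/(1.19)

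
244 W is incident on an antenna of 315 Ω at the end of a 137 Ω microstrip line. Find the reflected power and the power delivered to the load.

P_reflected ≈ 37.8 W; P_delivered ≈ 206 W

Γ = (315 − 137)/(315 + 137) = 0.394
|Γ|² = 0.155
P_refl = |Γ|²·P_inc = 37.8 W, P_del = (1 − |Γ|²)·P_inc = 206 W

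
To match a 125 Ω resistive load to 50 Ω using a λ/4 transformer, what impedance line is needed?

Z_qwt ≈ 79.1 Ω

Z_qwt = √(Z_0·R_L) = √(50 × 125) = √6250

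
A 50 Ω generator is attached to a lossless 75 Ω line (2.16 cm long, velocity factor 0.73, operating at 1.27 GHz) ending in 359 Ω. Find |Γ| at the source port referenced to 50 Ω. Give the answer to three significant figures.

λ = v/f = 0.73·c / 1.27 GHz = 0.172 m
βl = 2π·l/λ = 2π × 0.125 = 45.1°
tan(βl) = 1
Z_in = Z_0·(Z_L + jZ_0·tanβl)/(Z_0 + jZ_L·tanβl) = 29.9 − j68.5 Ω
Γ_s = (Z_in − Z_s)/(Z_in + Z_s) = (-20.1 − j68.5)/(79.9 − j68.5), |Γ_s| = 0.678

|Γ| ≈ 0.678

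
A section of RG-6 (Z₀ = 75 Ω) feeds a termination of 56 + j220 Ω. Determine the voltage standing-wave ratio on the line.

Γ = (Z_L − Z_0)/(Z_L + Z_0) = (-19 + j220)/(131 + j220)
|Γ| = 221/256 = 0.862
VSWR = (1 + |Γ|)/(1 − |Γ|) = 1.86/0.138

VSWR ≈ 13.5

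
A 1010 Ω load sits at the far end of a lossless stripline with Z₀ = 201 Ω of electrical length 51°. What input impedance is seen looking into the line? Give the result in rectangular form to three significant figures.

Z_in ≈ 64.6 − j152 Ω

tan(βl) = tan(51°) = 1.23
Z_in = Z_0·(Z_L + jZ_0·tanβl)/(Z_0 + jZ_L·tanβl)
     = 201·(1010 + j248)/(201 + j1250)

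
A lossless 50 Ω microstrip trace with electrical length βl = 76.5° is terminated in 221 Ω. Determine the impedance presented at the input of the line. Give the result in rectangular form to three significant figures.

Z_in ≈ 11.9 − j11.4 Ω

tan(βl) = tan(76.5°) = 4.17
Z_in = Z_0·(Z_L + jZ_0·tanβl)/(Z_0 + jZ_L·tanβl)
     = 50·(221 + j208)/(50 + j921)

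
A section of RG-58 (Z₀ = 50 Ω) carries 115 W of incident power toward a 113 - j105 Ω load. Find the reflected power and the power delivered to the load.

|Γ| = |(63 − j105)/(163 − j105)| = 0.632
|Γ|² = 0.399
P_refl = |Γ|²·P_inc = 45.9 W, P_del = (1 − |Γ|²)·P_inc = 69.1 W

P_reflected ≈ 45.9 W; P_delivered ≈ 69.1 W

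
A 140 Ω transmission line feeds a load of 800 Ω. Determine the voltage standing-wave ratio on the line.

VSWR ≈ 5.71

For a purely resistive load, VSWR = R_L/Z_0 or Z_0/R_L (whichever > 1) = 800/140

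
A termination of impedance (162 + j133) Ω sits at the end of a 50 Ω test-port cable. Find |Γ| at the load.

Γ = (Z_L − Z_0)/(Z_L + Z_0) = (112 + j133)/(212 + j133)
|Γ| = 174/250

|Γ| ≈ 0.695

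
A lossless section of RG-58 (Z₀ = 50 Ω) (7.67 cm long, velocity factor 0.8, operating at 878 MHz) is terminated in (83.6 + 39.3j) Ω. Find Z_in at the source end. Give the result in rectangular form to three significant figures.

Z_in ≈ 23.1 − j3.81 Ω

λ = v/f = 0.8·c / 878 MHz = 0.273 m
βl = 2π·l/λ = 2π × 0.281 = 101°
tan(βl) = tan(101°) = -5.14
Z_in = Z_0·(Z_L + jZ_0·tanβl)/(Z_0 + jZ_L·tanβl)
     = 50·(83.6 − j218)/(252 − j430)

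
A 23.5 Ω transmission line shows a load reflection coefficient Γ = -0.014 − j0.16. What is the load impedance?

Z_L ≈ 21.7 − j7.14 Ω

Z_L = Z_0·(1 + Γ)/(1 − Γ) = 23.5·(0.986 − j0.16)/(1.01 + j0.16)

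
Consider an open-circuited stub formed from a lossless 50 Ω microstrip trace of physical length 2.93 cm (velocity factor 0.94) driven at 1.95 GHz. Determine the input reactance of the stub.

λ = v/f = 0.94·c / 1.95 GHz = 0.145 m
βl = 2π·l/λ = 2π × 0.203 = 72.9°
tan(βl) = 3.26
For an open-circuited stub, Z_in = −jZ_0·cot(βl) = −jZ_0/tan(βl)

X_in ≈ -15.3 Ω (capacitive)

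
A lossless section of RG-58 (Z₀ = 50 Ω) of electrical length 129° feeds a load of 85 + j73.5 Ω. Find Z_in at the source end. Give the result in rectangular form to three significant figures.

tan(βl) = tan(129°) = -1.23
Z_in = Z_0·(Z_L + jZ_0·tanβl)/(Z_0 + jZ_L·tanβl)
     = 50·(85 + j11.8)/(141 − j105)

Z_in ≈ 17.4 + j17.2 Ω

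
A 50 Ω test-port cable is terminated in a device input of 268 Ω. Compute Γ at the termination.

Γ = (Z_L − Z_0)/(Z_L + Z_0) = (268 − 50)/(268 + 50) = 218/318

Γ = 0.686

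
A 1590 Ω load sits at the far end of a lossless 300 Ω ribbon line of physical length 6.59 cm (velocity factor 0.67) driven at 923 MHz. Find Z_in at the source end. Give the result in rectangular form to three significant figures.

λ = v/f = 0.67·c / 923 MHz = 0.218 m
βl = 2π·l/λ = 2π × 0.303 = 109°
tan(βl) = tan(109°) = -2.91
Z_in = Z_0·(Z_L + jZ_0·tanβl)/(Z_0 + jZ_L·tanβl)
     = 300·(1590 − j874)/(300 − j4630)

Z_in ≈ 63 + j98.9 Ω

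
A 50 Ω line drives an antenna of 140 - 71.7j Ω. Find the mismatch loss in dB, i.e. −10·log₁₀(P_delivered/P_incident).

Γ = (90 − j71.7)/(190 − j71.7), |Γ| = 0.567
|Γ|² = 0.321, so P_del/P_inc = 1 − |Γ|² = 0.679
ML = −10·log₁₀(1 − |Γ|²)

mismatch loss ≈ 1.68 dB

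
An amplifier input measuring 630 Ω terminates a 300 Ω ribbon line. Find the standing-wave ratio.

VSWR ≈ 2.1

Γ = (630 − 300)/(630 + 300) = 0.355
VSWR = (1 + 0.355)/(1 − 0.355)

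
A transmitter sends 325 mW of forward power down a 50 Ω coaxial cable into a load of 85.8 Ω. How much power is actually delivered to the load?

P_delivered ≈ 302 mW

Γ = (85.8 − 50)/(85.8 + 50) = 0.264
|Γ|² = 0.0695
P_refl = |Γ|²·P_inc = 22.6 mW, P_del = (1 − |Γ|²)·P_inc = 302 mW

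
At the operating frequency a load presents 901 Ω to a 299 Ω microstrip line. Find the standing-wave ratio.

Γ = (901 − 299)/(901 + 299) = 0.502
VSWR = (1 + 0.502)/(1 − 0.502)

VSWR ≈ 3.01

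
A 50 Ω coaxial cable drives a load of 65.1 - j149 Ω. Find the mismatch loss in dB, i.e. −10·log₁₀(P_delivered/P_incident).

mismatch loss ≈ 4.35 dB

Γ = (15.1 − j149)/(115.1 − j149), |Γ| = 0.795
|Γ|² = 0.633, so P_del/P_inc = 1 − |Γ|² = 0.367
ML = −10·log₁₀(1 − |Γ|²)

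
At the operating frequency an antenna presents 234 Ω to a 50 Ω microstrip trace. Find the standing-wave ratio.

Γ = (234 − 50)/(234 + 50) = 0.648
VSWR = (1 + 0.648)/(1 − 0.648)

VSWR ≈ 4.68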